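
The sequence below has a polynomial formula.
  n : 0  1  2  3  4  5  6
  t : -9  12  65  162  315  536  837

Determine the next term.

1230

First differences: 21  53  97  153  221  301
Second differences: 32  44  56  68  80
Third differences: 12  12  12  12
Constant third difference = 12, so extend:
80 + 12 = 92;  301 + 92 = 393;  837 + 393 = 1230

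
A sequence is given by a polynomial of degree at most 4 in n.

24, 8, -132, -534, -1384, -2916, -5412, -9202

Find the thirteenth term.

-62472

D1: -16 , -140 , -402 , -850 , -1532 , -2496 , -3790
D2: -124 , -262 , -448 , -682 , -964 , -1294
D3: -138 , -186 , -234 , -282 , -330
D4: -48 , -48 , -48 , -48
The fourth differences are constant (-48).
-330 − 48 = -378;  -1294 − 378 = -1672;  -3790 − 1672 = -5462;  -9202 − 5462 = -14664
-378 − 48 = -426;  -1672 − 426 = -2098;  -5462 − 2098 = -7560;  -14664 − 7560 = -22224
-426 − 48 = -474;  -2098 − 474 = -2572;  -7560 − 2572 = -10132;  -22224 − 10132 = -32356
-474 − 48 = -522;  -2572 − 522 = -3094;  -10132 − 3094 = -13226;  -32356 − 13226 = -45582
-522 − 48 = -570;  -3094 − 570 = -3664;  -13226 − 3664 = -16890;  -45582 − 16890 = -62472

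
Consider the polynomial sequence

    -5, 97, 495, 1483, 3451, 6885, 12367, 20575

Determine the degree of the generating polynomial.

4

First differences: 102, 398, 988, 1968, 3434, 5482, 8208
Second differences: 296, 590, 980, 1466, 2048, 2726
Third differences: 294, 390, 486, 582, 678
Fourth differences: 96, 96, 96, 96
The fourth differences are constant, so the polynomial has degree 4.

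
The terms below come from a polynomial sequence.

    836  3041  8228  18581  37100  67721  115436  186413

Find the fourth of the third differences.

4992

First differences: 2205, 5187, 10353, 18519, 30621, 47715, 70977
Second differences: 2982, 5166, 8166, 12102, 17094, 23262
Third differences: 2184, 3000, 3936, 4992, 6168
Fourth differences: 816, 936, 1056, 1176
Fifth differences: 120, 120, 120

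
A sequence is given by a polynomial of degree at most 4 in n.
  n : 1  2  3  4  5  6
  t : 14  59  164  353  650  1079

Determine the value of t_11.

D1: 45, 105, 189, 297, 429
D2: 60, 84, 108, 132
D3: 24, 24, 24
The third differences are constant (24).
132 + 24 = 156;  429 + 156 = 585;  1079 + 585 = 1664
156 + 24 = 180;  585 + 180 = 765;  1664 + 765 = 2429
180 + 24 = 204;  765 + 204 = 969;  2429 + 969 = 3398
204 + 24 = 228;  969 + 228 = 1197;  3398 + 1197 = 4595
228 + 24 = 252;  1197 + 252 = 1449;  4595 + 1449 = 6044

6044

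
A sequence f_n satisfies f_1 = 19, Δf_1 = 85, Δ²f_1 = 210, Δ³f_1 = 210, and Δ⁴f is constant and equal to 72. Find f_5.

Build the table forward from the leading diagonal:
Δ⁴: 72  72  72  72  72
Δ³: 210  282  354  426  498
Δ²: 210  420  702  1056  1482
Δ: 85  295  715  1417  2473
f: 19  104  399  1114  2531

2531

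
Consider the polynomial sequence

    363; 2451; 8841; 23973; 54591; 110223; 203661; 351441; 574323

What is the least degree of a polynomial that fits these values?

5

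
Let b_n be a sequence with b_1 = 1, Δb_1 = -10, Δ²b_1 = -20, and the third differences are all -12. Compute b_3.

-39

Build the table forward from the leading diagonal:
Third differences: -12  -12  -12
Second differences: -20  -32  -44
First differences: -10  -30  -62
b: 1  -9  -39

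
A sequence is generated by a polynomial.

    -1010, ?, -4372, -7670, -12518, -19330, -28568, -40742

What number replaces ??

-2258

Using the last 6 terms:
First differences: -3298  -4848  -6812  -9238  -12174
Second differences: -1550  -1964  -2426  -2936
Third differences: -414  -462  -510
Fourth differences: -48  -48
Constant fourth difference = -48.
Extend backward: -414 + 48 = -366;  -1550 + 366 = -1184;  -3298 + 1184 = -2114;  -4372 + 2114 = -2258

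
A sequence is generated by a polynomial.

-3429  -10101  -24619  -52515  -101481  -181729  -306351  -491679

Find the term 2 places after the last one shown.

-1128141

-6672, -14518, -27896, -48966, -80248, -124622, -185328
-7846, -13378, -21070, -31282, -44374, -60706
-5532, -7692, -10212, -13092, -16332
-2160, -2520, -2880, -3240
-360, -360, -360
Constant fifth difference = -360, so extend:
-3240 − 360 = -3600;  -16332 − 3600 = -19932;  -60706 − 19932 = -80638;  -185328 − 80638 = -265966;  -491679 − 265966 = -757645
-3600 − 360 = -3960;  -19932 − 3960 = -23892;  -80638 − 23892 = -104530;  -265966 − 104530 = -370496;  -757645 − 370496 = -1128141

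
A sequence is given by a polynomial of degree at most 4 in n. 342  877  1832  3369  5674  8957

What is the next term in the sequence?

13452

First differences: 535  955  1537  2305  3283
Second differences: 420  582  768  978
Third differences: 162  186  210
Fourth differences: 24  24
Constant fourth difference = 24, so extend:
210 + 24 = 234;  978 + 234 = 1212;  3283 + 1212 = 4495;  8957 + 4495 = 13452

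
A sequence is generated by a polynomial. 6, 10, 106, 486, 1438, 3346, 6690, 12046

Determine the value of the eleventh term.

47386

Δ: 4 , 96 , 380 , 952 , 1908 , 3344 , 5356
Δ²: 92 , 284 , 572 , 956 , 1436 , 2012
Δ³: 192 , 288 , 384 , 480 , 576
Δ⁴: 96 , 96 , 96 , 96
Constant fourth difference = 96, so extend:
576 + 96 = 672;  2012 + 672 = 2684;  5356 + 2684 = 8040;  12046 + 8040 = 20086
672 + 96 = 768;  2684 + 768 = 3452;  8040 + 3452 = 11492;  20086 + 11492 = 31578
768 + 96 = 864;  3452 + 864 = 4316;  11492 + 4316 = 15808;  31578 + 15808 = 47386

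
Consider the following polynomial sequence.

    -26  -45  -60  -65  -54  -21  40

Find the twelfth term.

975

D1: -19, -15, -5, 11, 33, 61
D2: 4, 10, 16, 22, 28
D3: 6, 6, 6, 6
The third differences are constant (6).
28 + 6 = 34;  61 + 34 = 95;  40 + 95 = 135
34 + 6 = 40;  95 + 40 = 135;  135 + 135 = 270
40 + 6 = 46;  135 + 46 = 181;  270 + 181 = 451
46 + 6 = 52;  181 + 52 = 233;  451 + 233 = 684
52 + 6 = 58;  233 + 58 = 291;  684 + 291 = 975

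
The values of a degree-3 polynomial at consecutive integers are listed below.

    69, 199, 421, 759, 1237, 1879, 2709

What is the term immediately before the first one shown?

7

D1: 130, 222, 338, 478, 642, 830
D2: 92, 116, 140, 164, 188
D3: 24, 24, 24, 24
The third differences are constant at 24.
Work back: 92 − 24 = 68;  130 − 68 = 62;  69 − 62 = 7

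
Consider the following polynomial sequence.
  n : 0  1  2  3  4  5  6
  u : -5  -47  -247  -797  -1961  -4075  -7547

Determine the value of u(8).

-20557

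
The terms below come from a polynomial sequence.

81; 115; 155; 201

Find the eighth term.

First differences: 34, 40, 46
Second differences: 6, 6
Second differences constant at 6.
46 + 6 = 52;  201 + 52 = 253
52 + 6 = 58;  253 + 58 = 311
58 + 6 = 64;  311 + 64 = 375
64 + 6 = 70;  375 + 70 = 445

445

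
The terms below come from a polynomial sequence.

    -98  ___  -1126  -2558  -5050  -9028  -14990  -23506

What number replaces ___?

Using the last 6 terms:
Δ: -1432, -2492, -3978, -5962, -8516
Δ²: -1060, -1486, -1984, -2554
Δ³: -426, -498, -570
Δ⁴: -72, -72
Constant fourth difference = -72.
Extend backward: -426 + 72 = -354;  -1060 + 354 = -706;  -1432 + 706 = -726;  -1126 + 726 = -400

-400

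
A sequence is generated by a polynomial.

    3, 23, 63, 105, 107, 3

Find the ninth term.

-1965

20  40  42  2  -104
20  2  -40  -106
-18  -42  -66
-24  -24
The fourth differences are constant (-24).
-66 − 24 = -90;  -106 − 90 = -196;  -104 − 196 = -300;  3 − 300 = -297
-90 − 24 = -114;  -196 − 114 = -310;  -300 − 310 = -610;  -297 − 610 = -907
-114 − 24 = -138;  -310 − 138 = -448;  -610 − 448 = -1058;  -907 − 1058 = -1965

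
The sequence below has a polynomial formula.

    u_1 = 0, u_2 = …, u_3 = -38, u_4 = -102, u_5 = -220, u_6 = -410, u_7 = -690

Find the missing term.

-10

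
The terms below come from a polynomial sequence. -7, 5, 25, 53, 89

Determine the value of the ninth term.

313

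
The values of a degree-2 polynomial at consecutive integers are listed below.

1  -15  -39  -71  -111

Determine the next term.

-159

-16  -24  -32  -40
-8  -8  -8
Second differences constant at -8.
-40 − 8 = -48;  -111 − 48 = -159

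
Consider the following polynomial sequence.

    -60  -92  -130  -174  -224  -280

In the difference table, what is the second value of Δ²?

-6

D1: -32, -38, -44, -50, -56
D2: -6, -6, -6, -6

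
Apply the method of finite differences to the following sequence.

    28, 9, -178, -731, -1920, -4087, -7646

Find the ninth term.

-20956

First differences: -19  -187  -553  -1189  -2167  -3559
Second differences: -168  -366  -636  -978  -1392
Third differences: -198  -270  -342  -414
Fourth differences: -72  -72  -72
Constant fourth difference = -72, so extend:
-414 − 72 = -486;  -1392 − 486 = -1878;  -3559 − 1878 = -5437;  -7646 − 5437 = -13083
-486 − 72 = -558;  -1878 − 558 = -2436;  -5437 − 2436 = -7873;  -13083 − 7873 = -20956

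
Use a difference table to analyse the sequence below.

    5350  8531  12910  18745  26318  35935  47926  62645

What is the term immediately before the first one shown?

3133

3181, 4379, 5835, 7573, 9617, 11991, 14719
1198, 1456, 1738, 2044, 2374, 2728
258, 282, 306, 330, 354
24, 24, 24, 24
The fourth differences are constant at 24.
Work back: 258 − 24 = 234;  1198 − 234 = 964;  3181 − 964 = 2217;  5350 − 2217 = 3133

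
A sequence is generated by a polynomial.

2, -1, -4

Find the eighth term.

-19

Δ: -3  -3
First differences constant at -3.
-4 − 3 = -7
-7 − 3 = -10
-10 − 3 = -13
-13 − 3 = -16
-16 − 3 = -19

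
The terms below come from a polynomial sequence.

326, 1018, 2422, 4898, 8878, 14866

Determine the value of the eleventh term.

97606

692  1404  2476  3980  5988
712  1072  1504  2008
360  432  504
72  72
The fourth differences are constant (72).
504 + 72 = 576;  2008 + 576 = 2584;  5988 + 2584 = 8572;  14866 + 8572 = 23438
576 + 72 = 648;  2584 + 648 = 3232;  8572 + 3232 = 11804;  23438 + 11804 = 35242
648 + 72 = 720;  3232 + 720 = 3952;  11804 + 3952 = 15756;  35242 + 15756 = 50998
720 + 72 = 792;  3952 + 792 = 4744;  15756 + 4744 = 20500;  50998 + 20500 = 71498
792 + 72 = 864;  4744 + 864 = 5608;  20500 + 5608 = 26108;  71498 + 26108 = 97606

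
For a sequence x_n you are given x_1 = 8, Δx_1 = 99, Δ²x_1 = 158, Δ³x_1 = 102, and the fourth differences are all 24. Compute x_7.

5372

Build the table forward from the leading diagonal:
D4: 24  24  24  24  24  24  24
D3: 102  126  150  174  198  222  246
D2: 158  260  386  536  710  908  1130
D1: 99  257  517  903  1439  2149  3057
x: 8  107  364  881  1784  3223  5372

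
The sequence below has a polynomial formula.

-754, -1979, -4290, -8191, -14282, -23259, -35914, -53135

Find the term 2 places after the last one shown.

First differences: -1225 , -2311 , -3901 , -6091 , -8977 , -12655 , -17221
Second differences: -1086 , -1590 , -2190 , -2886 , -3678 , -4566
Third differences: -504 , -600 , -696 , -792 , -888
Fourth differences: -96 , -96 , -96 , -96
Constant fourth difference = -96, so extend:
-888 − 96 = -984;  -4566 − 984 = -5550;  -17221 − 5550 = -22771;  -53135 − 22771 = -75906
-984 − 96 = -1080;  -5550 − 1080 = -6630;  -22771 − 6630 = -29401;  -75906 − 29401 = -105307

-105307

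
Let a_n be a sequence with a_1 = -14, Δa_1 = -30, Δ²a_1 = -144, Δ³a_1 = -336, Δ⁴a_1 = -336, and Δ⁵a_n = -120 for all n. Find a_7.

-14834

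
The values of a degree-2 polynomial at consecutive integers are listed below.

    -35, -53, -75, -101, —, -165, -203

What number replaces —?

-131

Using the first 4 terms:
First differences: -18  -22  -26
Second differences: -4  -4
Constant second difference = -4.
Extend forward: -26 − 4 = -30;  -101 − 30 = -131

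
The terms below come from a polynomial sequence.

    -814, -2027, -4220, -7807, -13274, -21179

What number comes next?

First differences: -1213 , -2193 , -3587 , -5467 , -7905
Second differences: -980 , -1394 , -1880 , -2438
Third differences: -414 , -486 , -558
Fourth differences: -72 , -72
Fourth differences constant at -72.
-558 − 72 = -630;  -2438 − 630 = -3068;  -7905 − 3068 = -10973;  -21179 − 10973 = -32152

-32152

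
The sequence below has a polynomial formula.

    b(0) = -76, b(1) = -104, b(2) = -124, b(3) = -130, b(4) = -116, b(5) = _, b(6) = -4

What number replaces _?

-76

Using the first 5 terms:
First differences: -28, -20, -6, 14
Second differences: 8, 14, 20
Third differences: 6, 6
Constant third difference = 6.
Extend forward: 20 + 6 = 26;  14 + 26 = 40;  -116 + 40 = -76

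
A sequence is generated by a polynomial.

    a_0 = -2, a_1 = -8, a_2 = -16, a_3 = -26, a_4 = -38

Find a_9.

-128

Δ: -6  -8  -10  -12
Δ²: -2  -2  -2
Second differences constant at -2.
-12 − 2 = -14;  -38 − 14 = -52
-14 − 2 = -16;  -52 − 16 = -68
-16 − 2 = -18;  -68 − 18 = -86
-18 − 2 = -20;  -86 − 20 = -106
-20 − 2 = -22;  -106 − 22 = -128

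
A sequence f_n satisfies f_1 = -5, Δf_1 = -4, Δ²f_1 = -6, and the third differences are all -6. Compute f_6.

-145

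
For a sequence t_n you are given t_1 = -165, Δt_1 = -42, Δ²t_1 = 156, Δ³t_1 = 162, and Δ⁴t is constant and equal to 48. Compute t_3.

Build the table forward from the leading diagonal:
D4: 48, 48, 48
D3: 162, 210, 258
D2: 156, 318, 528
D1: -42, 114, 432
t: -165, -207, -93

-93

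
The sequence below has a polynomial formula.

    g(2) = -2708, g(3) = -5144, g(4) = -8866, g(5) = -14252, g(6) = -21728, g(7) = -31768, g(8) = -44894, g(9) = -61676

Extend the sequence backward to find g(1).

-1228

First differences: -2436, -3722, -5386, -7476, -10040, -13126, -16782
Second differences: -1286, -1664, -2090, -2564, -3086, -3656
Third differences: -378, -426, -474, -522, -570
Fourth differences: -48, -48, -48, -48
The fourth differences are constant at -48.
Work back: -378 + 48 = -330;  -1286 + 330 = -956;  -2436 + 956 = -1480;  -2708 + 1480 = -1228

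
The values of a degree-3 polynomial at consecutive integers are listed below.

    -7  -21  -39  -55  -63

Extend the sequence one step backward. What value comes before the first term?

-3

-14, -18, -16, -8
-4, 2, 8
6, 6
The third differences are constant at 6.
Work back: -4 − 6 = -10;  -14 + 10 = -4;  -7 + 4 = -3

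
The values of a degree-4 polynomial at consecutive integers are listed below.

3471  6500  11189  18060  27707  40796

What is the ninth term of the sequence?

108455

Δ: 3029, 4689, 6871, 9647, 13089
Δ²: 1660, 2182, 2776, 3442
Δ³: 522, 594, 666
Δ⁴: 72, 72
Constant fourth difference = 72, so extend:
666 + 72 = 738;  3442 + 738 = 4180;  13089 + 4180 = 17269;  40796 + 17269 = 58065
738 + 72 = 810;  4180 + 810 = 4990;  17269 + 4990 = 22259;  58065 + 22259 = 80324
810 + 72 = 882;  4990 + 882 = 5872;  22259 + 5872 = 28131;  80324 + 28131 = 108455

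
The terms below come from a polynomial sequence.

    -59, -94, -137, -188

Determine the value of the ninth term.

-563

Δ: -35, -43, -51
Δ²: -8, -8
Constant second difference = -8, so extend:
-51 − 8 = -59;  -188 − 59 = -247
-59 − 8 = -67;  -247 − 67 = -314
-67 − 8 = -75;  -314 − 75 = -389
-75 − 8 = -83;  -389 − 83 = -472
-83 − 8 = -91;  -472 − 91 = -563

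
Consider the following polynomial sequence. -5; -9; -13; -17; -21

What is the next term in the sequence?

-25

First differences: -4 , -4 , -4 , -4
First differences constant at -4.
-21 − 4 = -25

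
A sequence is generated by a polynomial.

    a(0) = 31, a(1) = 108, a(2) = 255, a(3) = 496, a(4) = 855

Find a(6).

2023

Δ: 77, 147, 241, 359
Δ²: 70, 94, 118
Δ³: 24, 24
Third differences constant at 24.
118 + 24 = 142;  359 + 142 = 501;  855 + 501 = 1356
142 + 24 = 166;  501 + 166 = 667;  1356 + 667 = 2023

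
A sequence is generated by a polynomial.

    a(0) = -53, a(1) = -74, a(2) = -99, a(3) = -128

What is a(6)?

-239

-21, -25, -29
-4, -4
Constant second difference = -4, so extend:
-29 − 4 = -33;  -128 − 33 = -161
-33 − 4 = -37;  -161 − 37 = -198
-37 − 4 = -41;  -198 − 41 = -239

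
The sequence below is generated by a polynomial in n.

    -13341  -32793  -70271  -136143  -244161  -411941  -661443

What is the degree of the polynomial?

5

D1: -19452, -37478, -65872, -108018, -167780, -249502
D2: -18026, -28394, -42146, -59762, -81722
D3: -10368, -13752, -17616, -21960
D4: -3384, -3864, -4344
D5: -480, -480
The fifth differences are constant, so the polynomial has degree 5.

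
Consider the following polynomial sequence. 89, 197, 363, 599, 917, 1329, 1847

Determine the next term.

First differences: 108, 166, 236, 318, 412, 518
Second differences: 58, 70, 82, 94, 106
Third differences: 12, 12, 12, 12
Constant third difference = 12, so extend:
106 + 12 = 118;  518 + 118 = 636;  1847 + 636 = 2483

2483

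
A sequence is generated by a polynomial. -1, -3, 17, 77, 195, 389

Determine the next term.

Δ: -2  20  60  118  194
Δ²: 22  40  58  76
Δ³: 18  18  18
The third differences are constant (18).
76 + 18 = 94;  194 + 94 = 288;  389 + 288 = 677

677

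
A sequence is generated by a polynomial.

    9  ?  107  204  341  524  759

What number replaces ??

44

Using the last 5 terms:
97, 137, 183, 235
40, 46, 52
6, 6
Constant third difference = 6.
Extend backward: 40 − 6 = 34;  97 − 34 = 63;  107 − 63 = 44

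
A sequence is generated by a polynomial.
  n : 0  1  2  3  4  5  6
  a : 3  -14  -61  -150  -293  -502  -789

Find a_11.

-3814

Δ: -17  -47  -89  -143  -209  -287
Δ²: -30  -42  -54  -66  -78
Δ³: -12  -12  -12  -12
Constant third difference = -12, so extend:
-78 − 12 = -90;  -287 − 90 = -377;  -789 − 377 = -1166
-90 − 12 = -102;  -377 − 102 = -479;  -1166 − 479 = -1645
-102 − 12 = -114;  -479 − 114 = -593;  -1645 − 593 = -2238
-114 − 12 = -126;  -593 − 126 = -719;  -2238 − 719 = -2957
-126 − 12 = -138;  -719 − 138 = -857;  -2957 − 857 = -3814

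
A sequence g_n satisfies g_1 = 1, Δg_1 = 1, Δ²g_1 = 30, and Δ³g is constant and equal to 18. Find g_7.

817

Build the table forward from the leading diagonal:
Third differences: 18  18  18  18  18  18  18
Second differences: 30  48  66  84  102  120  138
First differences: 1  31  79  145  229  331  451
g: 1  2  33  112  257  486  817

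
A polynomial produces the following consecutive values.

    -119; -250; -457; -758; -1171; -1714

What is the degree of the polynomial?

3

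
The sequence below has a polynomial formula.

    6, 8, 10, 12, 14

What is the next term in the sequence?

16

First differences: 2 , 2 , 2 , 2
Constant first difference = 2, so extend:
14 + 2 = 16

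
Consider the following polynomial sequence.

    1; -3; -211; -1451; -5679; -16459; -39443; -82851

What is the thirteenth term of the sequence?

-1134191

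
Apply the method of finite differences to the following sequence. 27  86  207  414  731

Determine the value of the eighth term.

First differences: 59, 121, 207, 317
Second differences: 62, 86, 110
Third differences: 24, 24
The third differences are constant (24).
110 + 24 = 134;  317 + 134 = 451;  731 + 451 = 1182
134 + 24 = 158;  451 + 158 = 609;  1182 + 609 = 1791
158 + 24 = 182;  609 + 182 = 791;  1791 + 791 = 2582

2582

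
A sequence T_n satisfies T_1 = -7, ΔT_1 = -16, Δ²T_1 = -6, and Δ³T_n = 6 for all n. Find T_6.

-87

Build the table forward from the leading diagonal:
Δ³: 6  6  6  6  6  6
Δ²: -6  0  6  12  18  24
Δ: -16  -22  -22  -16  -4  14
T: -7  -23  -45  -67  -83  -87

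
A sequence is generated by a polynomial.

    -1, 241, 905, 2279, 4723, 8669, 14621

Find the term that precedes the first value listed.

First differences: 242, 664, 1374, 2444, 3946, 5952
Second differences: 422, 710, 1070, 1502, 2006
Third differences: 288, 360, 432, 504
Fourth differences: 72, 72, 72
The fourth differences are constant at 72.
Work back: 288 − 72 = 216;  422 − 216 = 206;  242 − 206 = 36;  -1 − 36 = -37

-37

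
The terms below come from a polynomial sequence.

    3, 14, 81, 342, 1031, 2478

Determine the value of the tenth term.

25806

Δ: 11, 67, 261, 689, 1447
Δ²: 56, 194, 428, 758
Δ³: 138, 234, 330
Δ⁴: 96, 96
Constant fourth difference = 96, so extend:
330 + 96 = 426;  758 + 426 = 1184;  1447 + 1184 = 2631;  2478 + 2631 = 5109
426 + 96 = 522;  1184 + 522 = 1706;  2631 + 1706 = 4337;  5109 + 4337 = 9446
522 + 96 = 618;  1706 + 618 = 2324;  4337 + 2324 = 6661;  9446 + 6661 = 16107
618 + 96 = 714;  2324 + 714 = 3038;  6661 + 3038 = 9699;  16107 + 9699 = 25806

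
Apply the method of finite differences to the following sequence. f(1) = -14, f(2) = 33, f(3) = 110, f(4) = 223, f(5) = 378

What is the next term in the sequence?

D1: 47, 77, 113, 155
D2: 30, 36, 42
D3: 6, 6
The third differences are constant (6).
42 + 6 = 48;  155 + 48 = 203;  378 + 203 = 581

581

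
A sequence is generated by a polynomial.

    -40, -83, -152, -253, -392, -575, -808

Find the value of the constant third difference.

First differences: -43, -69, -101, -139, -183, -233
Second differences: -26, -32, -38, -44, -50
Third differences: -6, -6, -6, -6

-6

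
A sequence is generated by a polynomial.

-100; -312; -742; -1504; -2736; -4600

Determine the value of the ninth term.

-15964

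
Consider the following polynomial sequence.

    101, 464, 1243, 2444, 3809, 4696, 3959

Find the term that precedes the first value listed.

4

D1: 363  779  1201  1365  887  -737
D2: 416  422  164  -478  -1624
D3: 6  -258  -642  -1146
D4: -264  -384  -504
D5: -120  -120
The fifth differences are constant at -120.
Work back: -264 + 120 = -144;  6 + 144 = 150;  416 − 150 = 266;  363 − 266 = 97;  101 − 97 = 4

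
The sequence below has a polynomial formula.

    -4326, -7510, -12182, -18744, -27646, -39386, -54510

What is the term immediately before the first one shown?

-2276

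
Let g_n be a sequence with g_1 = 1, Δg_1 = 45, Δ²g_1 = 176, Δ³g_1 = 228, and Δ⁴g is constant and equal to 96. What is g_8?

Build the table forward from the leading diagonal:
Δ⁴: 96  96  96  96  96  96  96  96
Δ³: 228  324  420  516  612  708  804  900
Δ²: 176  404  728  1148  1664  2276  2984  3788
Δ: 45  221  625  1353  2501  4165  6441  9425
g: 1  46  267  892  2245  4746  8911  15352

15352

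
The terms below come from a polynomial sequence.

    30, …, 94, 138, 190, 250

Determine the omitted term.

58

Using the last 4 terms:
D1: 44  52  60
D2: 8  8
Constant second difference = 8.
Extend backward: 44 − 8 = 36;  94 − 36 = 58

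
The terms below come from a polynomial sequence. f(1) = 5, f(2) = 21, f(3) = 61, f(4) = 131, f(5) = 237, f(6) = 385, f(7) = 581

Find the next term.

831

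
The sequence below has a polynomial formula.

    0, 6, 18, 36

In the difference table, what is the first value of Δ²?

6

Δ: 6, 12, 18
Δ²: 6, 6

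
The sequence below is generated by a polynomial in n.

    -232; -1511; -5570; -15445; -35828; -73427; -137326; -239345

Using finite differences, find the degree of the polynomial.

5

-1279, -4059, -9875, -20383, -37599, -63899, -102019
-2780, -5816, -10508, -17216, -26300, -38120
-3036, -4692, -6708, -9084, -11820
-1656, -2016, -2376, -2736
-360, -360, -360
The fifth differences are constant, so the polynomial has degree 5.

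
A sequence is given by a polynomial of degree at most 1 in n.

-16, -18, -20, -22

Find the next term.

-24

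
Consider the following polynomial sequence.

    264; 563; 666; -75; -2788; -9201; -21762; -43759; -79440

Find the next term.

-134133

D1: 299, 103, -741, -2713, -6413, -12561, -21997, -35681
D2: -196, -844, -1972, -3700, -6148, -9436, -13684
D3: -648, -1128, -1728, -2448, -3288, -4248
D4: -480, -600, -720, -840, -960
D5: -120, -120, -120, -120
Fifth differences constant at -120.
-960 − 120 = -1080;  -4248 − 1080 = -5328;  -13684 − 5328 = -19012;  -35681 − 19012 = -54693;  -79440 − 54693 = -134133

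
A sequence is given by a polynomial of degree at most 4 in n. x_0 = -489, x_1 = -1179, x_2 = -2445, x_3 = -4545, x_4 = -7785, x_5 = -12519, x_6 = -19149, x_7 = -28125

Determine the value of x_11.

-98169

Δ: -690, -1266, -2100, -3240, -4734, -6630, -8976
Δ²: -576, -834, -1140, -1494, -1896, -2346
Δ³: -258, -306, -354, -402, -450
Δ⁴: -48, -48, -48, -48
The fourth differences are constant (-48).
-450 − 48 = -498;  -2346 − 498 = -2844;  -8976 − 2844 = -11820;  -28125 − 11820 = -39945
-498 − 48 = -546;  -2844 − 546 = -3390;  -11820 − 3390 = -15210;  -39945 − 15210 = -55155
-546 − 48 = -594;  -3390 − 594 = -3984;  -15210 − 3984 = -19194;  -55155 − 19194 = -74349
-594 − 48 = -642;  -3984 − 642 = -4626;  -19194 − 4626 = -23820;  -74349 − 23820 = -98169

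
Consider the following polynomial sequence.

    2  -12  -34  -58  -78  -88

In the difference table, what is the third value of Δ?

Δ: -14, -22, -24, -20, -10
Δ²: -8, -2, 4, 10
Δ³: 6, 6, 6

-24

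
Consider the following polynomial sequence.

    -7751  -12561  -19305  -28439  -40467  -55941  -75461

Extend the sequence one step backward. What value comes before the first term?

First differences: -4810  -6744  -9134  -12028  -15474  -19520
Second differences: -1934  -2390  -2894  -3446  -4046
Third differences: -456  -504  -552  -600
Fourth differences: -48  -48  -48
The fourth differences are constant at -48.
Work back: -456 + 48 = -408;  -1934 + 408 = -1526;  -4810 + 1526 = -3284;  -7751 + 3284 = -4467

-4467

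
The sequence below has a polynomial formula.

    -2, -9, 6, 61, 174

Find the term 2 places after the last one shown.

First differences: -7 , 15 , 55 , 113
Second differences: 22 , 40 , 58
Third differences: 18 , 18
The third differences are constant (18).
58 + 18 = 76;  113 + 76 = 189;  174 + 189 = 363
76 + 18 = 94;  189 + 94 = 283;  363 + 283 = 646

646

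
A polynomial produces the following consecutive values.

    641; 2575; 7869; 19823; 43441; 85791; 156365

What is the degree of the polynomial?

5

1934, 5294, 11954, 23618, 42350, 70574
3360, 6660, 11664, 18732, 28224
3300, 5004, 7068, 9492
1704, 2064, 2424
360, 360
The fifth differences are constant, so the polynomial has degree 5.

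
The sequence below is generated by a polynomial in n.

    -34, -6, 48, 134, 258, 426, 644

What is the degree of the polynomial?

3

Δ: 28, 54, 86, 124, 168, 218
Δ²: 26, 32, 38, 44, 50
Δ³: 6, 6, 6, 6
The third differences are constant, so the polynomial has degree 3.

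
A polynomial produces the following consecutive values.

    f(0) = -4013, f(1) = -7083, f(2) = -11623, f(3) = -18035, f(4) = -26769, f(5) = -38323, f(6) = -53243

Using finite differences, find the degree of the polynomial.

4

First differences: -3070, -4540, -6412, -8734, -11554, -14920
Second differences: -1470, -1872, -2322, -2820, -3366
Third differences: -402, -450, -498, -546
Fourth differences: -48, -48, -48
The fourth differences are constant, so the polynomial has degree 4.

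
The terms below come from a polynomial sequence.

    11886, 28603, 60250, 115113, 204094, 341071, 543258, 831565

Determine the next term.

First differences: 16717  31647  54863  88981  136977  202187  288307
Second differences: 14930  23216  34118  47996  65210  86120
Third differences: 8286  10902  13878  17214  20910
Fourth differences: 2616  2976  3336  3696
Fifth differences: 360  360  360
Constant fifth difference = 360, so extend:
3696 + 360 = 4056;  20910 + 4056 = 24966;  86120 + 24966 = 111086;  288307 + 111086 = 399393;  831565 + 399393 = 1230958

1230958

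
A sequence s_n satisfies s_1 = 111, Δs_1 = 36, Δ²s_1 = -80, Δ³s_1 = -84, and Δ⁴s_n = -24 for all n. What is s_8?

-5097

Build the table forward from the leading diagonal:
Fourth differences: -24, -24, -24, -24, -24, -24, -24, -24
Third differences: -84, -108, -132, -156, -180, -204, -228, -252
Second differences: -80, -164, -272, -404, -560, -740, -944, -1172
First differences: 36, -44, -208, -480, -884, -1444, -2184, -3128
s: 111, 147, 103, -105, -585, -1469, -2913, -5097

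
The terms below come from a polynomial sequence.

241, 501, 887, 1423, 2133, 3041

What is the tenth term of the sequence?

9133

D1: 260, 386, 536, 710, 908
D2: 126, 150, 174, 198
D3: 24, 24, 24
Third differences constant at 24.
198 + 24 = 222;  908 + 222 = 1130;  3041 + 1130 = 4171
222 + 24 = 246;  1130 + 246 = 1376;  4171 + 1376 = 5547
246 + 24 = 270;  1376 + 270 = 1646;  5547 + 1646 = 7193
270 + 24 = 294;  1646 + 294 = 1940;  7193 + 1940 = 9133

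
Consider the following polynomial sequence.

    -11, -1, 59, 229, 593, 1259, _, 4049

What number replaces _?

Using the first 6 terms:
Δ: 10  60  170  364  666
Δ²: 50  110  194  302
Δ³: 60  84  108
Δ⁴: 24  24
Constant fourth difference = 24.
Extend forward: 108 + 24 = 132;  302 + 132 = 434;  666 + 434 = 1100;  1259 + 1100 = 2359

2359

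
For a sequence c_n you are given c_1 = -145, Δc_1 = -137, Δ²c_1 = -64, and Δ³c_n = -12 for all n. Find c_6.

Build the table forward from the leading diagonal:
Δ³: -12, -12, -12, -12, -12, -12
Δ²: -64, -76, -88, -100, -112, -124
Δ: -137, -201, -277, -365, -465, -577
c: -145, -282, -483, -760, -1125, -1590

-1590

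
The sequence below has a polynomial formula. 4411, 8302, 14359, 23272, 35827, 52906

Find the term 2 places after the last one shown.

104644

D1: 3891, 6057, 8913, 12555, 17079
D2: 2166, 2856, 3642, 4524
D3: 690, 786, 882
D4: 96, 96
Fourth differences constant at 96.
882 + 96 = 978;  4524 + 978 = 5502;  17079 + 5502 = 22581;  52906 + 22581 = 75487
978 + 96 = 1074;  5502 + 1074 = 6576;  22581 + 6576 = 29157;  75487 + 29157 = 104644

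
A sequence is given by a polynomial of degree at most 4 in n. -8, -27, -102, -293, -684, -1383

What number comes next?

-2522

First differences: -19, -75, -191, -391, -699
Second differences: -56, -116, -200, -308
Third differences: -60, -84, -108
Fourth differences: -24, -24
Constant fourth difference = -24, so extend:
-108 − 24 = -132;  -308 − 132 = -440;  -699 − 440 = -1139;  -1383 − 1139 = -2522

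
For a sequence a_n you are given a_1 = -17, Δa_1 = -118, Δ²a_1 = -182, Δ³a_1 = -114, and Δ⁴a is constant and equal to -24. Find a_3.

-435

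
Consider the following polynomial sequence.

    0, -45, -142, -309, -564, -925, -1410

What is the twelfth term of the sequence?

-6325

-45, -97, -167, -255, -361, -485
-52, -70, -88, -106, -124
-18, -18, -18, -18
Third differences constant at -18.
-124 − 18 = -142;  -485 − 142 = -627;  -1410 − 627 = -2037
-142 − 18 = -160;  -627 − 160 = -787;  -2037 − 787 = -2824
-160 − 18 = -178;  -787 − 178 = -965;  -2824 − 965 = -3789
-178 − 18 = -196;  -965 − 196 = -1161;  -3789 − 1161 = -4950
-196 − 18 = -214;  -1161 − 214 = -1375;  -4950 − 1375 = -6325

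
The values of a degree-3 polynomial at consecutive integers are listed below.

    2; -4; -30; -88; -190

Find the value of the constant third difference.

D1: -6, -26, -58, -102
D2: -20, -32, -44
D3: -12, -12

-12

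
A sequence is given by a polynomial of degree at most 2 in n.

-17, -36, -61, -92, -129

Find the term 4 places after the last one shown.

-337

First differences: -19, -25, -31, -37
Second differences: -6, -6, -6
Constant second difference = -6, so extend:
-37 − 6 = -43;  -129 − 43 = -172
-43 − 6 = -49;  -172 − 49 = -221
-49 − 6 = -55;  -221 − 55 = -276
-55 − 6 = -61;  -276 − 61 = -337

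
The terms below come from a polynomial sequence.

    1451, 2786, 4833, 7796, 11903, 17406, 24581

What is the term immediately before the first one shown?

648

D1: 1335  2047  2963  4107  5503  7175
D2: 712  916  1144  1396  1672
D3: 204  228  252  276
D4: 24  24  24
The fourth differences are constant at 24.
Work back: 204 − 24 = 180;  712 − 180 = 532;  1335 − 532 = 803;  1451 − 803 = 648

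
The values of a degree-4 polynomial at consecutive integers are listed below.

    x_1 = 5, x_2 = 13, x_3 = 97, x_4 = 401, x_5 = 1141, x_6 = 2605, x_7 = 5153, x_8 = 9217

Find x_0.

1

Δ: 8  84  304  740  1464  2548  4064
Δ²: 76  220  436  724  1084  1516
Δ³: 144  216  288  360  432
Δ⁴: 72  72  72  72
The fourth differences are constant at 72.
Work back: 144 − 72 = 72;  76 − 72 = 4;  8 − 4 = 4;  5 − 4 = 1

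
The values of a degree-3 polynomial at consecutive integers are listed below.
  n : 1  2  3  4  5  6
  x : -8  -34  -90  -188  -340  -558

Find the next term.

-854

First differences: -26, -56, -98, -152, -218
Second differences: -30, -42, -54, -66
Third differences: -12, -12, -12
Constant third difference = -12, so extend:
-66 − 12 = -78;  -218 − 78 = -296;  -558 − 296 = -854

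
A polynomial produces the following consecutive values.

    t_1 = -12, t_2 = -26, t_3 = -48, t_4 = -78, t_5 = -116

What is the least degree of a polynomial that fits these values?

-14, -22, -30, -38
-8, -8, -8
The second differences are constant, so the polynomial has degree 2.

2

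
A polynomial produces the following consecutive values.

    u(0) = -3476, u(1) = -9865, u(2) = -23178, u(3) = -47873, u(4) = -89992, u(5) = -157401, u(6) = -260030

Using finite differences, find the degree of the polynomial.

First differences: -6389, -13313, -24695, -42119, -67409, -102629
Second differences: -6924, -11382, -17424, -25290, -35220
Third differences: -4458, -6042, -7866, -9930
Fourth differences: -1584, -1824, -2064
Fifth differences: -240, -240
The fifth differences are constant, so the polynomial has degree 5.

5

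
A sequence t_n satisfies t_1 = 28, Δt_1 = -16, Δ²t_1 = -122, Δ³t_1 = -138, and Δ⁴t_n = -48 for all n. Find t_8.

-9156

Build the table forward from the leading diagonal:
Δ⁴: -48, -48, -48, -48, -48, -48, -48, -48
Δ³: -138, -186, -234, -282, -330, -378, -426, -474
Δ²: -122, -260, -446, -680, -962, -1292, -1670, -2096
Δ: -16, -138, -398, -844, -1524, -2486, -3778, -5448
t: 28, 12, -126, -524, -1368, -2892, -5378, -9156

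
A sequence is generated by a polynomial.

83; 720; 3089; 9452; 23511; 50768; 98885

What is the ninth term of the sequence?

D1: 637, 2369, 6363, 14059, 27257, 48117
D2: 1732, 3994, 7696, 13198, 20860
D3: 2262, 3702, 5502, 7662
D4: 1440, 1800, 2160
D5: 360, 360
Constant fifth difference = 360, so extend:
2160 + 360 = 2520;  7662 + 2520 = 10182;  20860 + 10182 = 31042;  48117 + 31042 = 79159;  98885 + 79159 = 178044
2520 + 360 = 2880;  10182 + 2880 = 13062;  31042 + 13062 = 44104;  79159 + 44104 = 123263;  178044 + 123263 = 301307

301307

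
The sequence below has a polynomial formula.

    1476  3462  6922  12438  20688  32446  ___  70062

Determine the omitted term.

Using the first 6 terms:
1986, 3460, 5516, 8250, 11758
1474, 2056, 2734, 3508
582, 678, 774
96, 96
Constant fourth difference = 96.
Extend forward: 774 + 96 = 870;  3508 + 870 = 4378;  11758 + 4378 = 16136;  32446 + 16136 = 48582

48582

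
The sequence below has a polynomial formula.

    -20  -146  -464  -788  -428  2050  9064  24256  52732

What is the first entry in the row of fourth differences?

504

First differences: -126, -318, -324, 360, 2478, 7014, 15192, 28476
Second differences: -192, -6, 684, 2118, 4536, 8178, 13284
Third differences: 186, 690, 1434, 2418, 3642, 5106
Fourth differences: 504, 744, 984, 1224, 1464
Fifth differences: 240, 240, 240, 240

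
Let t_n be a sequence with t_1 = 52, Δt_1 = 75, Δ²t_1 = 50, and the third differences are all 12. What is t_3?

252

Build the table forward from the leading diagonal:
Third differences: 12, 12, 12
Second differences: 50, 62, 74
First differences: 75, 125, 187
t: 52, 127, 252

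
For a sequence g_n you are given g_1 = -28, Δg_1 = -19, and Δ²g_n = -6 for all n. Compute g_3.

Build the table forward from the leading diagonal:
D2: -6  -6  -6
D1: -19  -25  -31
g: -28  -47  -72

-72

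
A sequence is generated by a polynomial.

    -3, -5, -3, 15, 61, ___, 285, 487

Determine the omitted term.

Using the first 5 terms:
-2, 2, 18, 46
4, 16, 28
12, 12
Constant third difference = 12.
Extend forward: 28 + 12 = 40;  46 + 40 = 86;  61 + 86 = 147

147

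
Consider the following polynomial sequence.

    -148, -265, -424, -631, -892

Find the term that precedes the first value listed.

-117  -159  -207  -261
-42  -48  -54
-6  -6
The third differences are constant at -6.
Work back: -42 + 6 = -36;  -117 + 36 = -81;  -148 + 81 = -67

-67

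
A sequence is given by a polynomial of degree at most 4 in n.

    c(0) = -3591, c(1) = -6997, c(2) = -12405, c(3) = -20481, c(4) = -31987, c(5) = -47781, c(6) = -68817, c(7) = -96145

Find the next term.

-3406  -5408  -8076  -11506  -15794  -21036  -27328
-2002  -2668  -3430  -4288  -5242  -6292
-666  -762  -858  -954  -1050
-96  -96  -96  -96
Fourth differences constant at -96.
-1050 − 96 = -1146;  -6292 − 1146 = -7438;  -27328 − 7438 = -34766;  -96145 − 34766 = -130911

-130911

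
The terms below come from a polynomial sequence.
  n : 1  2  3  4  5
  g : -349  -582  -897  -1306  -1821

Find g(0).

-233, -315, -409, -515
-82, -94, -106
-12, -12
The third differences are constant at -12.
Work back: -82 + 12 = -70;  -233 + 70 = -163;  -349 + 163 = -186

-186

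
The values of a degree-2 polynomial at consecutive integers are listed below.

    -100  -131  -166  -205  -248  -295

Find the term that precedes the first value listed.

-31  -35  -39  -43  -47
-4  -4  -4  -4
The second differences are constant at -4.
Work back: -31 + 4 = -27;  -100 + 27 = -73

-73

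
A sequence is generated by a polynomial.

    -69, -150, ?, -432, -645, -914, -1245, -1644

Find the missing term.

Using the last 5 terms:
D1: -213, -269, -331, -399
D2: -56, -62, -68
D3: -6, -6
Constant third difference = -6.
Extend backward: -56 + 6 = -50;  -213 + 50 = -163;  -432 + 163 = -269

-269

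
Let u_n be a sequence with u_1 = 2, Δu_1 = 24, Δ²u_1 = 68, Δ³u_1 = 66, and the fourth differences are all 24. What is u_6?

Build the table forward from the leading diagonal:
Δ⁴: 24  24  24  24  24  24
Δ³: 66  90  114  138  162  186
Δ²: 68  134  224  338  476  638
Δ: 24  92  226  450  788  1264
u: 2  26  118  344  794  1582

1582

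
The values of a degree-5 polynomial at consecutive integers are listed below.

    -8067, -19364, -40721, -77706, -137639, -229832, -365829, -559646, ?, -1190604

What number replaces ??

Using the first 8 terms:
-11297  -21357  -36985  -59933  -92193  -135997  -193817
-10060  -15628  -22948  -32260  -43804  -57820
-5568  -7320  -9312  -11544  -14016
-1752  -1992  -2232  -2472
-240  -240  -240
Constant fifth difference = -240.
Extend forward: -2472 − 240 = -2712;  -14016 − 2712 = -16728;  -57820 − 16728 = -74548;  -193817 − 74548 = -268365;  -559646 − 268365 = -828011

-828011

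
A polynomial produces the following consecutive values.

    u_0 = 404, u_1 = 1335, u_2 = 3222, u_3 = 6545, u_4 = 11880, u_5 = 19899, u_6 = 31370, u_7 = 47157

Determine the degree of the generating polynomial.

931, 1887, 3323, 5335, 8019, 11471, 15787
956, 1436, 2012, 2684, 3452, 4316
480, 576, 672, 768, 864
96, 96, 96, 96
The fourth differences are constant, so the polynomial has degree 4.

4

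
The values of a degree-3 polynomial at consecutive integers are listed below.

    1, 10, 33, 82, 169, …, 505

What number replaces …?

Using the first 5 terms:
Δ: 9, 23, 49, 87
Δ²: 14, 26, 38
Δ³: 12, 12
Constant third difference = 12.
Extend forward: 38 + 12 = 50;  87 + 50 = 137;  169 + 137 = 306

306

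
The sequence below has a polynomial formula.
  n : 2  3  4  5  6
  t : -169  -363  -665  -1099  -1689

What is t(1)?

-59

D1: -194, -302, -434, -590
D2: -108, -132, -156
D3: -24, -24
The third differences are constant at -24.
Work back: -108 + 24 = -84;  -194 + 84 = -110;  -169 + 110 = -59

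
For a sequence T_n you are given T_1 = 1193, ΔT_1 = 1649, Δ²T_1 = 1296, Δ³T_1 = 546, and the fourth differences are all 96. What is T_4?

Build the table forward from the leading diagonal:
Fourth differences: 96  96  96  96
Third differences: 546  642  738  834
Second differences: 1296  1842  2484  3222
First differences: 1649  2945  4787  7271
T: 1193  2842  5787  10574

10574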